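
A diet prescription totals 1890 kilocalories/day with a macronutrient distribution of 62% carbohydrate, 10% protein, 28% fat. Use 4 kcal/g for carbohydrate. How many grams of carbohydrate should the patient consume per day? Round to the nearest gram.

Carbohydrate energy = 62% × 1890 = 1171.8 kcal.
At 4 kcal/g: 1171.8 ÷ 4 = 292.95 g.

293 g/day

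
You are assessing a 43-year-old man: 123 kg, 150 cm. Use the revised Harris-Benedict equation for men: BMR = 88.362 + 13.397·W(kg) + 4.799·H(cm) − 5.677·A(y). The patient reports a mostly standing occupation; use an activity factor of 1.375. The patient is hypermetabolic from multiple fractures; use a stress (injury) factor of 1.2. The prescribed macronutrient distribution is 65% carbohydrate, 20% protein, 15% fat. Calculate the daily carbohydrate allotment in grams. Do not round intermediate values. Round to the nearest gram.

593 g/day

Harris-Benedict: BMR = 88.362 + 13.397(123) + 4.799(150) − 5.677(43) = 2211.932 kcal/day.
TEE = 2211.932 × 1.375 = 3041.4065 kcal/day.
With stress factor 1.2: 3041.4065 × 1.2 = 3649.6878 kcal/day.
Carbohydrate energy = 65% × 3649.6878 = 2372.2971 kcal.
Carbohydrate = 2372.2971 ÷ 4 kcal/g = 593.0743 g.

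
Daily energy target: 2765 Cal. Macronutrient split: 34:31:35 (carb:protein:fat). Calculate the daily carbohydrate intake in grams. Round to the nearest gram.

235 g/day

Carbohydrate energy = 34% × 2765 = 940.1 kcal.
At 4 kcal/g: 940.1 ÷ 4 = 235.025 g.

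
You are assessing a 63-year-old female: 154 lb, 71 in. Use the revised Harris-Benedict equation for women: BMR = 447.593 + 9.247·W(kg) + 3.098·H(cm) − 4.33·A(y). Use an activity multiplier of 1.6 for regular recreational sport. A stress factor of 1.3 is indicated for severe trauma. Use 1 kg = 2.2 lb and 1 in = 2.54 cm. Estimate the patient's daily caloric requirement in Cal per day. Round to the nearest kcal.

Convert to metric: weight = 154 ÷ 2.2 = 70 kg; height = 71 × 2.54 = 180.34 cm.
Harris-Benedict: BMR = 447.593 + 9.247(70) + 3.098(180.34) − 4.33(63) = 1380.7863 kcal/day.
TEE = BMR × activity factor = 1380.7863 × 1.6 = 2209.2581 kcal/day.
Apply stress factor: 2209.2581 × 1.3 = 2872.0355 kcal/day.

2872 Cal per day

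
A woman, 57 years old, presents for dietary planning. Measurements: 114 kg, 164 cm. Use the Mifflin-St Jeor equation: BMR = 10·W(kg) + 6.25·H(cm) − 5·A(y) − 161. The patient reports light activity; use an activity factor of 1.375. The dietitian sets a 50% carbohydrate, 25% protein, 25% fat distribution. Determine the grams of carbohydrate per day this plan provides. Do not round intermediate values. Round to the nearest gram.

295 g/day

Mifflin-St Jeor (female): BMR = 10(114) + 6.25(164) − 5(57) − 161 = 1140 + 1025 − 285 − 161 = 1719 kcal/day.
TEE = 1719 × 1.375 = 2363.625 kcal/day.
Carbohydrate energy = 50% × 2363.625 = 1181.8125 kcal.
Carbohydrate = 1181.8125 ÷ 4 kcal/g = 295.4531 g.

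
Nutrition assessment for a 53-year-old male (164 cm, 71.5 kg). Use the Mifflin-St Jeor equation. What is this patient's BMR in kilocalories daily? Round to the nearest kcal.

1480 kilocalories daily

Mifflin-St Jeor (male): BMR = 10(71.5) + 6.25(164) − 5(53) + 5 = 715 + 1025 − 265 + 5 = 1480 kcal/day.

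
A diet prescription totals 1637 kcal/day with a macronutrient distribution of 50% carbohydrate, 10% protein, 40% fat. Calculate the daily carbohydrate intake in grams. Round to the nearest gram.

205 g/day

Carbohydrate energy = 50% × 1637 = 818.5 kcal.
At 4 kcal/g: 818.5 ÷ 4 = 204.625 g.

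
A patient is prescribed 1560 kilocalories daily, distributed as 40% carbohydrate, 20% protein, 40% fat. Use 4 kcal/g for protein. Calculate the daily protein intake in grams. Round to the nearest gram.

Protein energy = 20% × 1560 = 312 kcal.
At 4 kcal/g: 312 ÷ 4 = 78 g.

78 g/day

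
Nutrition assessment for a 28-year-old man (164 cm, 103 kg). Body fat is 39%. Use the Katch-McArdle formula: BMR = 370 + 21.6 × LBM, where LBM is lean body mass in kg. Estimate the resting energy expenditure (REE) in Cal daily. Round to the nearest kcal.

LBM = 103 × (1 − 0.39) = 62.83 kg. Katch-McArdle: BMR = 370 + 21.6 × 62.83 = 1727.128 kcal/day.

1727 Cal daily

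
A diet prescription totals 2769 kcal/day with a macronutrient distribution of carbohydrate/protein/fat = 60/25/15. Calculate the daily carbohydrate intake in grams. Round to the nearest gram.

Carbohydrate energy = 60% × 2769 = 1661.4 kcal.
At 4 kcal/g: 1661.4 ÷ 4 = 415.35 g.

415 g/day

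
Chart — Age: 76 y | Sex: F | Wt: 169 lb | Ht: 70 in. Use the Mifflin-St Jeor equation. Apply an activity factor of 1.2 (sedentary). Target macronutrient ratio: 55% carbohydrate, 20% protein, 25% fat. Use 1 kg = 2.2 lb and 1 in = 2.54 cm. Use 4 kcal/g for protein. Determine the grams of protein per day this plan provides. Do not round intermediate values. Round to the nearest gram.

Convert to metric: weight = 169 ÷ 2.2 = 76.8182 kg; height = 70 × 2.54 = 177.8 cm.
Mifflin-St Jeor (female): BMR = 10(76.8182) + 6.25(177.8) − 5(76) − 161 = 768.1818 + 1111.25 − 380 − 161 = 1338.4318 kcal/day.
TEE = 1338.4318 × 1.2 = 1606.1182 kcal/day.
Protein energy = 20% × 1606.1182 = 321.2236 kcal.
Protein = 321.2236 ÷ 4 kcal/g = 80.3059 g.

80 g/day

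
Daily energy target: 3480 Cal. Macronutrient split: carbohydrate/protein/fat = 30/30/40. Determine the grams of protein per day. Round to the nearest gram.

Protein energy = 30% × 3480 = 1044 kcal.
At 4 kcal/g: 1044 ÷ 4 = 261 g.

261 g/day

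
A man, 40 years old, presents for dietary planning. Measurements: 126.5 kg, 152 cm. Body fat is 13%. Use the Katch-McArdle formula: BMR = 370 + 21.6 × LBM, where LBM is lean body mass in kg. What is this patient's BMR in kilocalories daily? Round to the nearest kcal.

2747 kilocalories daily

LBM = 126.5 × (1 − 0.13) = 110.055 kg. Katch-McArdle: BMR = 370 + 21.6 × 110.055 = 2747.188 kcal/day.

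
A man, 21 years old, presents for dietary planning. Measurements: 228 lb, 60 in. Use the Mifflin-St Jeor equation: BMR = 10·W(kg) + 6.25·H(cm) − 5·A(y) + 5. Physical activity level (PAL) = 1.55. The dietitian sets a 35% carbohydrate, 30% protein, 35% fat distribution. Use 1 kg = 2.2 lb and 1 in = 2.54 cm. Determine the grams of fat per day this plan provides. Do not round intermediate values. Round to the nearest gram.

114 g/day

Convert to metric: weight = 228 ÷ 2.2 = 103.6364 kg; height = 60 × 2.54 = 152.4 cm.
Mifflin-St Jeor (male): BMR = 10(103.6364) + 6.25(152.4) − 5(21) + 5 = 1036.3636 + 952.5 − 105 + 5 = 1888.8636 kcal/day.
TEE = 1888.8636 × 1.55 = 2927.7386 kcal/day.
Fat energy = 35% × 2927.7386 = 1024.7085 kcal.
Fat = 1024.7085 ÷ 9 kcal/g = 113.8565 g.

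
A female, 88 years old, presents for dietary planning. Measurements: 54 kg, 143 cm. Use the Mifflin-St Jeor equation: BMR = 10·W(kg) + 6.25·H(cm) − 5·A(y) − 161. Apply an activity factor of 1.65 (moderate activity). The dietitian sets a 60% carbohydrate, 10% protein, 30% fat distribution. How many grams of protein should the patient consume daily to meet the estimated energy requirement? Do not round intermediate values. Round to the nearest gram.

Mifflin-St Jeor (female): BMR = 10(54) + 6.25(143) − 5(88) − 161 = 540 + 893.75 − 440 − 161 = 832.75 kcal/day.
TEE = 832.75 × 1.65 = 1374.0375 kcal/day.
Protein energy = 10% × 1374.0375 = 137.4038 kcal.
Protein = 137.4038 ÷ 4 kcal/g = 34.3509 g.

34 g/day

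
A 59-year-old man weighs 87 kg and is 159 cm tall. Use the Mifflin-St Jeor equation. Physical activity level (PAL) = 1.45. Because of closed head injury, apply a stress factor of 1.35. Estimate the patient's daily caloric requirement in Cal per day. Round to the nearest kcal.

Mifflin-St Jeor (male): BMR = 10(87) + 6.25(159) − 5(59) + 5 = 870 + 993.75 − 295 + 5 = 1573.75 kcal/day.
TEE = BMR × activity factor = 1573.75 × 1.45 = 2281.9375 kcal/day.
Apply stress factor: 2281.9375 × 1.35 = 3080.6156 kcal/day.

3081 Cal per day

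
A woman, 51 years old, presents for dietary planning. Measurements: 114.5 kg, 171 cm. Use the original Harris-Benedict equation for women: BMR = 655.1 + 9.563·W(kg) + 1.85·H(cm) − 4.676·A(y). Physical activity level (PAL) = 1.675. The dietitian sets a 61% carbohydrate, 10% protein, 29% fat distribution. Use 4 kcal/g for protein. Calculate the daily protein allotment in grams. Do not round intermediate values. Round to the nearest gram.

Harris-Benedict: BMR = 655.1 + 9.563(114.5) + 1.85(171) − 4.676(51) = 1827.9375 kcal/day.
TEE = 1827.9375 × 1.675 = 3061.7953 kcal/day.
Protein energy = 10% × 3061.7953 = 306.1795 kcal.
Protein = 306.1795 ÷ 4 kcal/g = 76.5449 g.

77 g/day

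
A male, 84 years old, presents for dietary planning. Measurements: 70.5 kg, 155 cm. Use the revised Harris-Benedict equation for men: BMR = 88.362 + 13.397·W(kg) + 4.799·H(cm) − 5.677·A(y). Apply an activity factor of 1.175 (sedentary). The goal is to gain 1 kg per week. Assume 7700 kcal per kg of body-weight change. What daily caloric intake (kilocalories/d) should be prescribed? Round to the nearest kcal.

2627 kilocalories/d

Harris-Benedict: BMR = 88.362 + 13.397(70.5) + 4.799(155) − 5.677(84) = 1299.8275 kcal/day.
TEE = 1299.8275 × 1.175 = 1527.2973 kcal/day.
Required daily surplus = 1 × 7700 ÷ 7 = 1100 kcal/day.
Target intake = 1527.2973 + 1100 = 2627.2973 kcal/day.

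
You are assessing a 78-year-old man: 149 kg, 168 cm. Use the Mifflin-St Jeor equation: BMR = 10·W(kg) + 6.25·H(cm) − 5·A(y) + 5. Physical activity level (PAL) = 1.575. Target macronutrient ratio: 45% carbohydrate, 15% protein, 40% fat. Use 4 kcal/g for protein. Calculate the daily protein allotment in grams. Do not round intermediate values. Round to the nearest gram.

Mifflin-St Jeor (male): BMR = 10(149) + 6.25(168) − 5(78) + 5 = 1490 + 1050 − 390 + 5 = 2155 kcal/day.
TEE = 2155 × 1.575 = 3394.125 kcal/day.
Protein energy = 15% × 3394.125 = 509.1188 kcal.
Protein = 509.1188 ÷ 4 kcal/g = 127.2797 g.

127 g/day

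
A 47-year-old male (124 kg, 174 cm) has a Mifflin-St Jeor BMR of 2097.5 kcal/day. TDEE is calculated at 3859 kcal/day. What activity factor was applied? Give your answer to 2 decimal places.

Activity factor = TEE ÷ BMR = 3859 ÷ 2097.5 = 1.84.

1.84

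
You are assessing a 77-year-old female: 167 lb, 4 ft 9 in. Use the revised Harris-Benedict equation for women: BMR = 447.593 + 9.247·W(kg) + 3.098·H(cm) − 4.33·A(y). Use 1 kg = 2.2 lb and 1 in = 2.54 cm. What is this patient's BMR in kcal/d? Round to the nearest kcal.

Convert to metric: weight = 167 ÷ 2.2 = 75.9091 kg; height = (4×12 + 9) × 2.54 = 57 × 2.54 = 144.78 cm.
Harris-Benedict: BMR = 447.593 + 9.247(75.9091) + 3.098(144.78) − 4.33(77) = 1264.6428 kcal/day.

1265 kcal/d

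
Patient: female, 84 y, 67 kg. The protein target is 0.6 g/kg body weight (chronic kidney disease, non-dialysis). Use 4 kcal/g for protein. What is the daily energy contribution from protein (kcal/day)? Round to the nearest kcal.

161 kcal/day

Protein = 0.6 g/kg × 67 kg = 40.2 g/day.
Protein energy = 40.2 g × 4 kcal/g = 160.8 kcal/day.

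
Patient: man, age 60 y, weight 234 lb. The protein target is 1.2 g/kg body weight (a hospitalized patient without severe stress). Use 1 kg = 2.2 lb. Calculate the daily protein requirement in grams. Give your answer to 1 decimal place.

127.6 g/day

Weight in kg = 234 ÷ 2.2 = 106.3636 kg.
Protein = 1.2 g/kg × 106.3636 kg = 127.6364 g/day.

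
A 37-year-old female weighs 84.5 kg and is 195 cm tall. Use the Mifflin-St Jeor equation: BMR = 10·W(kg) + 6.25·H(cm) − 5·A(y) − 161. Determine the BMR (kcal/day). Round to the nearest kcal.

Mifflin-St Jeor (female): BMR = 10(84.5) + 6.25(195) − 5(37) − 161 = 845 + 1218.75 − 185 − 161 = 1717.75 kcal/day.

1718 kcal/day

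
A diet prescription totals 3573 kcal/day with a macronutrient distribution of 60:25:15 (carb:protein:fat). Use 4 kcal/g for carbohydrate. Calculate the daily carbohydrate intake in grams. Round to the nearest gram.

536 g/day

Carbohydrate energy = 60% × 3573 = 2143.8 kcal.
At 4 kcal/g: 2143.8 ÷ 4 = 535.95 g.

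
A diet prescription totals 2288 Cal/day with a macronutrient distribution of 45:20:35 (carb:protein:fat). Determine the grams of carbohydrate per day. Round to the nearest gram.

257 g/day

Carbohydrate energy = 45% × 2288 = 1029.6 kcal.
At 4 kcal/g: 1029.6 ÷ 4 = 257.4 g.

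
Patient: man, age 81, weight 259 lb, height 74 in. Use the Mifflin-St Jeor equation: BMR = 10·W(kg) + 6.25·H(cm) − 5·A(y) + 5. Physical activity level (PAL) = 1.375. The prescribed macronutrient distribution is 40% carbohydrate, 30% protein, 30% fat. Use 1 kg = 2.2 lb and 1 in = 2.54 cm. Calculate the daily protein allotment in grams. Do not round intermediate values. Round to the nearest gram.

Convert to metric: weight = 259 ÷ 2.2 = 117.7273 kg; height = 74 × 2.54 = 187.96 cm.
Mifflin-St Jeor (male): BMR = 10(117.7273) + 6.25(187.96) − 5(81) + 5 = 1177.2727 + 1174.75 − 405 + 5 = 1952.0227 kcal/day.
TEE = 1952.0227 × 1.375 = 2684.0313 kcal/day.
Protein energy = 30% × 2684.0313 = 805.2094 kcal.
Protein = 805.2094 ÷ 4 kcal/g = 201.3023 g.

201 g/day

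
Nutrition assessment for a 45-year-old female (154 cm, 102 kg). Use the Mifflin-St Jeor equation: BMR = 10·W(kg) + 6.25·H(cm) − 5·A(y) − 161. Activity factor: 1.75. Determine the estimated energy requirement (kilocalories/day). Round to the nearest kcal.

Mifflin-St Jeor (female): BMR = 10(102) + 6.25(154) − 5(45) − 161 = 1020 + 962.5 − 225 − 161 = 1596.5 kcal/day.
TEE = BMR × activity factor = 1596.5 × 1.75 = 2793.875 kcal/day.

2794 kilocalories/day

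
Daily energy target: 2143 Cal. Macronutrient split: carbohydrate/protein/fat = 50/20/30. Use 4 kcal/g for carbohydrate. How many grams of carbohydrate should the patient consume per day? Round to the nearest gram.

268 g/day

Carbohydrate energy = 50% × 2143 = 1071.5 kcal.
At 4 kcal/g: 1071.5 ÷ 4 = 267.875 g.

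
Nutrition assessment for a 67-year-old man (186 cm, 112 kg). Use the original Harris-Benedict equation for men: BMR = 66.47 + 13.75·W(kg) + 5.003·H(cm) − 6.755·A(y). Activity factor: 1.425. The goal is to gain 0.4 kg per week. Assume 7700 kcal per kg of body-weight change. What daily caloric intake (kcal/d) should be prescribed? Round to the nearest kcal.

3410 kcal/d

Harris-Benedict: BMR = 66.47 + 13.75(112) + 5.003(186) − 6.755(67) = 2084.443 kcal/day.
TEE = 2084.443 × 1.425 = 2970.3313 kcal/day.
Required daily surplus = 0.4 × 7700 ÷ 7 = 440 kcal/day.
Target intake = 2970.3313 + 440 = 3410.3313 kcal/day.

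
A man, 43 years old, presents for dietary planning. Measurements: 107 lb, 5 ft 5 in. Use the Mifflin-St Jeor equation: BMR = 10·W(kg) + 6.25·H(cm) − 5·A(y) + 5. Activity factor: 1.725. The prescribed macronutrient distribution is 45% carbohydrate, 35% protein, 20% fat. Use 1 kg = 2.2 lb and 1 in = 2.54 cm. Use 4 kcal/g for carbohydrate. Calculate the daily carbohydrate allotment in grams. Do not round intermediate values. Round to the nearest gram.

254 g/day

Convert to metric: weight = 107 ÷ 2.2 = 48.6364 kg; height = (5×12 + 5) × 2.54 = 65 × 2.54 = 165.1 cm.
Mifflin-St Jeor (male): BMR = 10(48.6364) + 6.25(165.1) − 5(43) + 5 = 486.3636 + 1031.875 − 215 + 5 = 1308.2386 kcal/day.
TEE = 1308.2386 × 1.725 = 2256.7116 kcal/day.
Carbohydrate energy = 45% × 2256.7116 = 1015.5202 kcal.
Carbohydrate = 1015.5202 ÷ 4 kcal/g = 253.8801 g.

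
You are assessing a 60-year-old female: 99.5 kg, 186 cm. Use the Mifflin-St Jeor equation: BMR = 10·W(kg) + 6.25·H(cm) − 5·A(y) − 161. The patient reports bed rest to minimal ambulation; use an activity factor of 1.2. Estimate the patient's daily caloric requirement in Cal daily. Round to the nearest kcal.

Mifflin-St Jeor (female): BMR = 10(99.5) + 6.25(186) − 5(60) − 161 = 995 + 1162.5 − 300 − 161 = 1696.5 kcal/day.
TEE = BMR × activity factor = 1696.5 × 1.2 = 2035.8 kcal/day.

2036 Cal daily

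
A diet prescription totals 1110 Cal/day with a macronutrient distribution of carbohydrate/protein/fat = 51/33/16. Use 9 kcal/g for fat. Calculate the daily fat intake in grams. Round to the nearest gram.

20 g/day

Fat energy = 16% × 1110 = 177.6 kcal.
At 9 kcal/g: 177.6 ÷ 9 = 19.7333 g.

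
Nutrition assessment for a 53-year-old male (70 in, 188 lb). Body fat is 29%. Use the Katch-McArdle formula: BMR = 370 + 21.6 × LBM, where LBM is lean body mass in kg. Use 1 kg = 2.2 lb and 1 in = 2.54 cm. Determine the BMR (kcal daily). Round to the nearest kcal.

Convert to metric: weight = 188 ÷ 2.2 = 85.4545 kg; height = 70 × 2.54 = 177.8 cm.
LBM = 85.4545 × (1 − 0.29) = 60.6727 kg. Katch-McArdle: BMR = 370 + 21.6 × 60.6727 = 1680.5309 kcal/day.

1681 kcal daily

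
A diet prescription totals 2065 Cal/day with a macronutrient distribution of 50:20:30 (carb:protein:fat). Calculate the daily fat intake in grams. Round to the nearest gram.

Fat energy = 30% × 2065 = 619.5 kcal.
At 9 kcal/g: 619.5 ÷ 9 = 68.8333 g.

69 g/day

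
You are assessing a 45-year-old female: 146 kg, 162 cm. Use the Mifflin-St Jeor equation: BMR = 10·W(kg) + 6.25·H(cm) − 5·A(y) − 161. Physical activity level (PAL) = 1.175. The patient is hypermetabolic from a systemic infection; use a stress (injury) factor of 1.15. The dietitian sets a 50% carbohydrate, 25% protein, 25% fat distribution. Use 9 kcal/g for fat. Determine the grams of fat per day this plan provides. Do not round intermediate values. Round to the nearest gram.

78 g/day

Mifflin-St Jeor (female): BMR = 10(146) + 6.25(162) − 5(45) − 161 = 1460 + 1012.5 − 225 − 161 = 2086.5 kcal/day.
TEE = 2086.5 × 1.175 = 2451.6375 kcal/day.
With stress factor 1.15: 2451.6375 × 1.15 = 2819.3831 kcal/day.
Fat energy = 25% × 2819.3831 = 704.8458 kcal.
Fat = 704.8458 ÷ 9 kcal/g = 78.3162 g.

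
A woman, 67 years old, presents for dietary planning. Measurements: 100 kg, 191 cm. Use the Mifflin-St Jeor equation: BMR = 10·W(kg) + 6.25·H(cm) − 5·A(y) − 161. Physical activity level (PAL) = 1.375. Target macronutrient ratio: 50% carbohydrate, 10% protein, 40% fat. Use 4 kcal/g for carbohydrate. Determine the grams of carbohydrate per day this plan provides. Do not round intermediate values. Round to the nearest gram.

292 g/day

Mifflin-St Jeor (female): BMR = 10(100) + 6.25(191) − 5(67) − 161 = 1000 + 1193.75 − 335 − 161 = 1697.75 kcal/day.
TEE = 1697.75 × 1.375 = 2334.4063 kcal/day.
Carbohydrate energy = 50% × 2334.4063 = 1167.2031 kcal.
Carbohydrate = 1167.2031 ÷ 4 kcal/g = 291.8008 g.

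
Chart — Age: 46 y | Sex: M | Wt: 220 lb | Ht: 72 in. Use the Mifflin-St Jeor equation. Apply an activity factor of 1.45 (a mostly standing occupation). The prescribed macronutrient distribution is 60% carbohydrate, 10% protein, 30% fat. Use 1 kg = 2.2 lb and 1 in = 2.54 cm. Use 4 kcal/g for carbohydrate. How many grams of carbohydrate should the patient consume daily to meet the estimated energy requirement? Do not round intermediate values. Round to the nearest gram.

Convert to metric: weight = 220 ÷ 2.2 = 100 kg; height = 72 × 2.54 = 182.88 cm.
Mifflin-St Jeor (male): BMR = 10(100) + 6.25(182.88) − 5(46) + 5 = 1000 + 1143 − 230 + 5 = 1918 kcal/day.
TEE = 1918 × 1.45 = 2781.1 kcal/day.
Carbohydrate energy = 60% × 2781.1 = 1668.66 kcal.
Carbohydrate = 1668.66 ÷ 4 kcal/g = 417.165 g.

417 g/day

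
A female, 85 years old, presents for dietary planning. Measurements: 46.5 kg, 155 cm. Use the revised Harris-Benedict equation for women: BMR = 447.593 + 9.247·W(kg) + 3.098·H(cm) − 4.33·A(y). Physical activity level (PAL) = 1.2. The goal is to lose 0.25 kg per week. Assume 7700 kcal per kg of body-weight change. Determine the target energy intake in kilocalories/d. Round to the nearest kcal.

Harris-Benedict: BMR = 447.593 + 9.247(46.5) + 3.098(155) − 4.33(85) = 989.7185 kcal/day.
TEE = 989.7185 × 1.2 = 1187.6622 kcal/day.
Required daily deficit = 0.25 × 7700 ÷ 7 = 275 kcal/day.
Target intake = 1187.6622 − 275 = 912.6622 kcal/day.

913 kilocalories/d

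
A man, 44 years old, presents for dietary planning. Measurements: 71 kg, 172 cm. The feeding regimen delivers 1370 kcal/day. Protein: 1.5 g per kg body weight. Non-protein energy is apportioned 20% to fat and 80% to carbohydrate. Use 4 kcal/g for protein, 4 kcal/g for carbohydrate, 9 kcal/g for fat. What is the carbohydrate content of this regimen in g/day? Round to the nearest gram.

Protein = 1.5 × 71 = 106.5 g → 106.5 × 4 = 426 kcal.
Non-protein calories = 1370 − 426 = 944 kcal.
Fat: 20% × 944 = 188.8 kcal; carbohydrate: 755.2 kcal.
Carbohydrate: 755.2 kcal ÷ 4 kcal/g = 188.8 g.

189 g/day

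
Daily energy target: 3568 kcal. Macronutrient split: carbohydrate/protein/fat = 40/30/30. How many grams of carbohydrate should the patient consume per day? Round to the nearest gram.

Carbohydrate energy = 40% × 3568 = 1427.2 kcal.
At 4 kcal/g: 1427.2 ÷ 4 = 356.8 g.

357 g/day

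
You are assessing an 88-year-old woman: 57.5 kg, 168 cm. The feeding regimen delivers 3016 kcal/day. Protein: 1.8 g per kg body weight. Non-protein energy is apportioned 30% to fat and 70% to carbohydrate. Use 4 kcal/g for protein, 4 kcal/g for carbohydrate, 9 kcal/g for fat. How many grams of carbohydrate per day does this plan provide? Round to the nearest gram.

455 g/day

Protein = 1.8 × 57.5 = 103.5 g → 103.5 × 4 = 414 kcal.
Non-protein calories = 3016 − 414 = 2602 kcal.
Fat: 30% × 2602 = 780.6 kcal; carbohydrate: 1821.4 kcal.
Carbohydrate: 1821.4 kcal ÷ 4 kcal/g = 455.35 g.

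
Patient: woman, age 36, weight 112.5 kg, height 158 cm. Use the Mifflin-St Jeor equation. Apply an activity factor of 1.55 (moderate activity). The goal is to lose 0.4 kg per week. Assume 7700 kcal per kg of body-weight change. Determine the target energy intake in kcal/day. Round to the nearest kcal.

2306 kcal/day

Mifflin-St Jeor (female): BMR = 10(112.5) + 6.25(158) − 5(36) − 161 = 1125 + 987.5 − 180 − 161 = 1771.5 kcal/day.
TEE = 1771.5 × 1.55 = 2745.825 kcal/day.
Required daily deficit = 0.4 × 7700 ÷ 7 = 440 kcal/day.
Target intake = 2745.825 − 440 = 2305.825 kcal/day.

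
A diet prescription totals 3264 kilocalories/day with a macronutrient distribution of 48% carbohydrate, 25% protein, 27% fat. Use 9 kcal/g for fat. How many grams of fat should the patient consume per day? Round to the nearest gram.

98 g/day

Fat energy = 27% × 3264 = 881.28 kcal.
At 9 kcal/g: 881.28 ÷ 9 = 97.92 g.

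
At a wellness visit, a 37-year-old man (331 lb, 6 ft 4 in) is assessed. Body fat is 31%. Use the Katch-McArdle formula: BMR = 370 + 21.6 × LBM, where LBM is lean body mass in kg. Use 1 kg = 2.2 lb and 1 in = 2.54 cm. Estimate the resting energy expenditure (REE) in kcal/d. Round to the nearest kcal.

Convert to metric: weight = 331 ÷ 2.2 = 150.4545 kg; height = (6×12 + 4) × 2.54 = 76 × 2.54 = 193.04 cm.
LBM = 150.4545 × (1 − 0.31) = 103.8136 kg. Katch-McArdle: BMR = 370 + 21.6 × 103.8136 = 2612.3745 kcal/day.

2612 kcal/d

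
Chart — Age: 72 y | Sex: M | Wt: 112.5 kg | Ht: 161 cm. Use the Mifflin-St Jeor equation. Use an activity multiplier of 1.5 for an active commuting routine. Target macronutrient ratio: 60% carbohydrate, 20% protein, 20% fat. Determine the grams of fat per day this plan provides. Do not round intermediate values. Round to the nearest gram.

59 g/day

Mifflin-St Jeor (male): BMR = 10(112.5) + 6.25(161) − 5(72) + 5 = 1125 + 1006.25 − 360 + 5 = 1776.25 kcal/day.
TEE = 1776.25 × 1.5 = 2664.375 kcal/day.
Fat energy = 20% × 2664.375 = 532.875 kcal.
Fat = 532.875 ÷ 9 kcal/g = 59.2083 g.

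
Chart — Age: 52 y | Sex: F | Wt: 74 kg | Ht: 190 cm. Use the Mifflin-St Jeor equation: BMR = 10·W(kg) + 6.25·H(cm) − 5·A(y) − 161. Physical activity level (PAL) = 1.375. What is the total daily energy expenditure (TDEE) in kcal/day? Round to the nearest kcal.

Mifflin-St Jeor (female): BMR = 10(74) + 6.25(190) − 5(52) − 161 = 740 + 1187.5 − 260 − 161 = 1506.5 kcal/day.
TEE = BMR × activity factor = 1506.5 × 1.375 = 2071.4375 kcal/day.

2071 kcal/day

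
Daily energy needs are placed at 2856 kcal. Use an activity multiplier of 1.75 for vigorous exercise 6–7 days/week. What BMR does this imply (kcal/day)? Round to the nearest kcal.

1632 kcal/day

BMR = TEE ÷ activity factor = 2856 ÷ 1.75 = 1632 kcal/day.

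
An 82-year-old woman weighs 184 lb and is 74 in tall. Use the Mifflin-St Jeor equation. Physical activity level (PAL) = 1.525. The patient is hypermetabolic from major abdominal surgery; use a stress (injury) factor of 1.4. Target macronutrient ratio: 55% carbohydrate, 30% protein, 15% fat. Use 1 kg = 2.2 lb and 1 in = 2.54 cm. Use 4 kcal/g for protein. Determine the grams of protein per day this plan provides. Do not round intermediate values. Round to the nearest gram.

Convert to metric: weight = 184 ÷ 2.2 = 83.6364 kg; height = 74 × 2.54 = 187.96 cm.
Mifflin-St Jeor (female): BMR = 10(83.6364) + 6.25(187.96) − 5(82) − 161 = 836.3636 + 1174.75 − 410 − 161 = 1440.1136 kcal/day.
TEE = 1440.1136 × 1.525 = 2196.1733 kcal/day.
With stress factor 1.4: 2196.1733 × 1.4 = 3074.6426 kcal/day.
Protein energy = 30% × 3074.6426 = 922.3928 kcal.
Protein = 922.3928 ÷ 4 kcal/g = 230.5982 g.

231 g/day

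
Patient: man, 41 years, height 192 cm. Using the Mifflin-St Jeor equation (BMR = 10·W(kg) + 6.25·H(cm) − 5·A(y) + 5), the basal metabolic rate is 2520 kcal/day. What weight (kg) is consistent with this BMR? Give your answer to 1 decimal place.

152.0 kg

2520 = 10·W + 6.25(192) − 5(41) + 5
10·W = 2520 − 1000 = 1520, so W = 152 kg.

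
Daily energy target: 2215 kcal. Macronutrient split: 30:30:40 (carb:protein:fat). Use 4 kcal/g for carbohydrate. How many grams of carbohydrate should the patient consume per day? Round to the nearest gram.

166 g/day

Carbohydrate energy = 30% × 2215 = 664.5 kcal.
At 4 kcal/g: 664.5 ÷ 4 = 166.125 g.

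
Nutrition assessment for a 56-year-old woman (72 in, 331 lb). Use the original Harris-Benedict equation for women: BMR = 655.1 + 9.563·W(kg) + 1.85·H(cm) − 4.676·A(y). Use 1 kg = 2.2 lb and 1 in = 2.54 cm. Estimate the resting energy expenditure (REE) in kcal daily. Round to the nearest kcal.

Convert to metric: weight = 331 ÷ 2.2 = 150.4545 kg; height = 72 × 2.54 = 182.88 cm.
Harris-Benedict: BMR = 655.1 + 9.563(150.4545) + 1.85(182.88) − 4.676(56) = 2170.3688 kcal/day.

2170 kcal daily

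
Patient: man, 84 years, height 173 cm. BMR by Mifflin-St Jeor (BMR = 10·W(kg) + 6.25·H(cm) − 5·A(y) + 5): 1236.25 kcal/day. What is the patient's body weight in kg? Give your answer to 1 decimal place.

1236.25 = 10·W + 6.25(173) − 5(84) + 5
10·W = 1236.25 − 666.25 = 570, so W = 57 kg.

57.0 kg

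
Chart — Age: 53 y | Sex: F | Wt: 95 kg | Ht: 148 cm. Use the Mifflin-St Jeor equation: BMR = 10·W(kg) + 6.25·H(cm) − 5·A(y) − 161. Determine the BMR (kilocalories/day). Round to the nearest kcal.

1449 kilocalories/day

Mifflin-St Jeor (female): BMR = 10(95) + 6.25(148) − 5(53) − 161 = 950 + 925 − 265 − 161 = 1449 kcal/day.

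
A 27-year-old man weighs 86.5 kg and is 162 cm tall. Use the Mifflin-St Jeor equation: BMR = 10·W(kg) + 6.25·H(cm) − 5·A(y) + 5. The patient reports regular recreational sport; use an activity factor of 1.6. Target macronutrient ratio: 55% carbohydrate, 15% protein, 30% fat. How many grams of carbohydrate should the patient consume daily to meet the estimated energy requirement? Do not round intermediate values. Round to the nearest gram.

Mifflin-St Jeor (male): BMR = 10(86.5) + 6.25(162) − 5(27) + 5 = 865 + 1012.5 − 135 + 5 = 1747.5 kcal/day.
TEE = 1747.5 × 1.6 = 2796 kcal/day.
Carbohydrate energy = 55% × 2796 = 1537.8 kcal.
Carbohydrate = 1537.8 ÷ 4 kcal/g = 384.45 g.

384 g/day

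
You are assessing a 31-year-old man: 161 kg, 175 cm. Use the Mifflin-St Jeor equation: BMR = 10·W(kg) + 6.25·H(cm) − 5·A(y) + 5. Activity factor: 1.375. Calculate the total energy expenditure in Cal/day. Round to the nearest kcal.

Mifflin-St Jeor (male): BMR = 10(161) + 6.25(175) − 5(31) + 5 = 1610 + 1093.75 − 155 + 5 = 2553.75 kcal/day.
TEE = BMR × activity factor = 2553.75 × 1.375 = 3511.4063 kcal/day.

3511 Cal/day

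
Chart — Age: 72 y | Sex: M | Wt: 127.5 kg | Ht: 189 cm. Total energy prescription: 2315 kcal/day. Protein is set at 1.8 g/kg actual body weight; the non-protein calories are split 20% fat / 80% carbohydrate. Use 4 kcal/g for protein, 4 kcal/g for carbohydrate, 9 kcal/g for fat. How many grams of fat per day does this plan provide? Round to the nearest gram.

31 g/day

Protein = 1.8 × 127.5 = 229.5 g → 229.5 × 4 = 918 kcal.
Non-protein calories = 2315 − 918 = 1397 kcal.
Fat: 20% × 1397 = 279.4 kcal; carbohydrate: 1117.6 kcal.
Fat: 279.4 kcal ÷ 9 kcal/g = 31.0444 g.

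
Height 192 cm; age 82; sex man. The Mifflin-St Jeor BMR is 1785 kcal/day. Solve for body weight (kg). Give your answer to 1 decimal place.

1785 = 10·W + 6.25(192) − 5(82) + 5
10·W = 1785 − 795 = 990, so W = 99 kg.

99.0 kg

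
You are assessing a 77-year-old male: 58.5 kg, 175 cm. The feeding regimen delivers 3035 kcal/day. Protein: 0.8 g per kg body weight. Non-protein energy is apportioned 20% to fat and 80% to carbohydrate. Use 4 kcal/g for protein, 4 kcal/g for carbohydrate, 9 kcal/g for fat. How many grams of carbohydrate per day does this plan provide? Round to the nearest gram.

Protein = 0.8 × 58.5 = 46.8 g → 46.8 × 4 = 187.2 kcal.
Non-protein calories = 3035 − 187.2 = 2847.8 kcal.
Fat: 20% × 2847.8 = 569.56 kcal; carbohydrate: 2278.24 kcal.
Carbohydrate: 2278.24 kcal ÷ 4 kcal/g = 569.56 g.

570 g/day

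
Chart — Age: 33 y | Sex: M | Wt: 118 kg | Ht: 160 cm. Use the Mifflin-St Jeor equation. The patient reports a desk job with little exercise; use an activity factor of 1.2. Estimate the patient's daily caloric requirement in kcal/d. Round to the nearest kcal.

Mifflin-St Jeor (male): BMR = 10(118) + 6.25(160) − 5(33) + 5 = 1180 + 1000 − 165 + 5 = 2020 kcal/day.
TEE = BMR × activity factor = 2020 × 1.2 = 2424 kcal/day.

2424 kcal/d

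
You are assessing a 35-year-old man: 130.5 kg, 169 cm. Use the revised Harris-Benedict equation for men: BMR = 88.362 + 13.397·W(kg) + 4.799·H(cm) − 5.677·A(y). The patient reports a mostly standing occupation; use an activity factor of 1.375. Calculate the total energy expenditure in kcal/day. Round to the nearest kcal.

3367 kcal/day

Harris-Benedict: BMR = 88.362 + 13.397(130.5) + 4.799(169) − 5.677(35) = 2449.0065 kcal/day.
TEE = BMR × activity factor = 2449.0065 × 1.375 = 3367.3839 kcal/day.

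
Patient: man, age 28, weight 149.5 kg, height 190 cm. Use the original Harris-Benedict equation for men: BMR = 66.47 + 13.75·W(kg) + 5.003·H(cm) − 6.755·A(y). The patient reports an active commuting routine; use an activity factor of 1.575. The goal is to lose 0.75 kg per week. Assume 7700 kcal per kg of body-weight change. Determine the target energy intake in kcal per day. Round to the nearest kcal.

3717 kcal per day

Harris-Benedict: BMR = 66.47 + 13.75(149.5) + 5.003(190) − 6.755(28) = 2883.525 kcal/day.
TEE = 2883.525 × 1.575 = 4541.5519 kcal/day.
Required daily deficit = 0.75 × 7700 ÷ 7 = 825 kcal/day.
Target intake = 4541.5519 − 825 = 3716.5519 kcal/day.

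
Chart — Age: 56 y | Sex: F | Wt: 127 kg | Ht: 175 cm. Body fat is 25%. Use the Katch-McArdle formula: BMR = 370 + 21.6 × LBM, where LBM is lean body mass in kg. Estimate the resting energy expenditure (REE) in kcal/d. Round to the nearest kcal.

2427 kcal/d

LBM = 127 × (1 − 0.25) = 95.25 kg. Katch-McArdle: BMR = 370 + 21.6 × 95.25 = 2427.4 kcal/day.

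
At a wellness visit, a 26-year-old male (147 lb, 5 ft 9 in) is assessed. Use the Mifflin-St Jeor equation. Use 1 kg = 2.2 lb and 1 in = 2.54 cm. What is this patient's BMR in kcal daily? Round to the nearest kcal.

1639 kcal daily

Convert to metric: weight = 147 ÷ 2.2 = 66.8182 kg; height = (5×12 + 9) × 2.54 = 69 × 2.54 = 175.26 cm.
Mifflin-St Jeor (male): BMR = 10(66.8182) + 6.25(175.26) − 5(26) + 5 = 668.1818 + 1095.375 − 130 + 5 = 1638.5568 kcal/day.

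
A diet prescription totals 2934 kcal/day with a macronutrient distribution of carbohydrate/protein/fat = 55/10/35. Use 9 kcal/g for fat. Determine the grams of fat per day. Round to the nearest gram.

Fat energy = 35% × 2934 = 1026.9 kcal.
At 9 kcal/g: 1026.9 ÷ 9 = 114.1 g.

114 g/day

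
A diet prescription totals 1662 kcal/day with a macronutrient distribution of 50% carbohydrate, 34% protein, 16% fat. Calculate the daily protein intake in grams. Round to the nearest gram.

Protein energy = 34% × 1662 = 565.08 kcal.
At 4 kcal/g: 565.08 ÷ 4 = 141.27 g.

141 g/day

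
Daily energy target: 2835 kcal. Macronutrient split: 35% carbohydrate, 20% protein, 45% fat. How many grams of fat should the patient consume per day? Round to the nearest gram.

Fat energy = 45% × 2835 = 1275.75 kcal.
At 9 kcal/g: 1275.75 ÷ 9 = 141.75 g.

142 g/day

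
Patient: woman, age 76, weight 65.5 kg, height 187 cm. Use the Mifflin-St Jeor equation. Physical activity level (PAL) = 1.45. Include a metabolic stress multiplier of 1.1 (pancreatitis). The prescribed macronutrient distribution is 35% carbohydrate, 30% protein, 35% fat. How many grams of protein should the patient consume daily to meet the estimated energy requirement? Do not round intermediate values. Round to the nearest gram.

153 g/day

Mifflin-St Jeor (female): BMR = 10(65.5) + 6.25(187) − 5(76) − 161 = 655 + 1168.75 − 380 − 161 = 1282.75 kcal/day.
TEE = 1282.75 × 1.45 = 1859.9875 kcal/day.
With stress factor 1.1: 1859.9875 × 1.1 = 2045.9863 kcal/day.
Protein energy = 30% × 2045.9863 = 613.7959 kcal.
Protein = 613.7959 ÷ 4 kcal/g = 153.449 g.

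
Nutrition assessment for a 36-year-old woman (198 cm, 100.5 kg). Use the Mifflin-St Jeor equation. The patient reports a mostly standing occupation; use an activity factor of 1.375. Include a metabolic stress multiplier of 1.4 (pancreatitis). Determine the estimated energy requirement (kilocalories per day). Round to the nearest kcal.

3660 kilocalories per day

Mifflin-St Jeor (female): BMR = 10(100.5) + 6.25(198) − 5(36) − 161 = 1005 + 1237.5 − 180 − 161 = 1901.5 kcal/day.
TEE = BMR × activity factor = 1901.5 × 1.375 = 2614.5625 kcal/day.
Apply stress factor: 2614.5625 × 1.4 = 3660.3875 kcal/day.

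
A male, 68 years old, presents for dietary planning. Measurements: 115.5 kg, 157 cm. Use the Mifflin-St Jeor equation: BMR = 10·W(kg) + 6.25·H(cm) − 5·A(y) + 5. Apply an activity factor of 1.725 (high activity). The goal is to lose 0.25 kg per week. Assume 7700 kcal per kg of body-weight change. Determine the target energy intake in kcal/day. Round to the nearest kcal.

2832 kcal/day

Mifflin-St Jeor (male): BMR = 10(115.5) + 6.25(157) − 5(68) + 5 = 1155 + 981.25 − 340 + 5 = 1801.25 kcal/day.
TEE = 1801.25 × 1.725 = 3107.1563 kcal/day.
Required daily deficit = 0.25 × 7700 ÷ 7 = 275 kcal/day.
Target intake = 3107.1563 − 275 = 2832.1563 kcal/day.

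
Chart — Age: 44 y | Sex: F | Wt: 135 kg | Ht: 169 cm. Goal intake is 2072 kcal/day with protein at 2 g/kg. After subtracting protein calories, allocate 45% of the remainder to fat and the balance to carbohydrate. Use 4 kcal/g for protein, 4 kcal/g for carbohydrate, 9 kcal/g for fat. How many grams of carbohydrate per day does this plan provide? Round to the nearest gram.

136 g/day

Protein = 2 × 135 = 270 g → 270 × 4 = 1080 kcal.
Non-protein calories = 2072 − 1080 = 992 kcal.
Fat: 45% × 992 = 446.4 kcal; carbohydrate: 545.6 kcal.
Carbohydrate: 545.6 kcal ÷ 4 kcal/g = 136.4 g.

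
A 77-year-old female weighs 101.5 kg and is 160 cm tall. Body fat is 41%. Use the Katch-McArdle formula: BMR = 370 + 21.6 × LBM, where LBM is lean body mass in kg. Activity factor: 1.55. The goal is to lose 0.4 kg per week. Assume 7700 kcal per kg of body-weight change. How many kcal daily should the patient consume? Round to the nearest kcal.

LBM = 101.5 × (1 − 0.41) = 59.885 kg. Katch-McArdle: BMR = 370 + 21.6 × 59.885 = 1663.516 kcal/day.
TEE = 1663.516 × 1.55 = 2578.4498 kcal/day.
Required daily deficit = 0.4 × 7700 ÷ 7 = 440 kcal/day.
Target intake = 2578.4498 − 440 = 2138.4498 kcal/day.

2138 kcal daily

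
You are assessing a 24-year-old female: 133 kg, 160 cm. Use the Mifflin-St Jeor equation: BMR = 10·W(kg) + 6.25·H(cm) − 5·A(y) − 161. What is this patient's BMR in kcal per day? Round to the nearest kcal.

Mifflin-St Jeor (female): BMR = 10(133) + 6.25(160) − 5(24) − 161 = 1330 + 1000 − 120 − 161 = 2049 kcal/day.

2049 kcal per day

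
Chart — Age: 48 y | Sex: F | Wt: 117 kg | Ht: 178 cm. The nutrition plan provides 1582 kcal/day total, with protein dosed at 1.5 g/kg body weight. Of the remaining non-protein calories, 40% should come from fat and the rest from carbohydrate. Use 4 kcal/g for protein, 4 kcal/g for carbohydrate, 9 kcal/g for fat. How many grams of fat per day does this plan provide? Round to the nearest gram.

Protein = 1.5 × 117 = 175.5 g → 175.5 × 4 = 702 kcal.
Non-protein calories = 1582 − 702 = 880 kcal.
Fat: 40% × 880 = 352 kcal; carbohydrate: 528 kcal.
Fat: 352 kcal ÷ 9 kcal/g = 39.1111 g.

39 g/day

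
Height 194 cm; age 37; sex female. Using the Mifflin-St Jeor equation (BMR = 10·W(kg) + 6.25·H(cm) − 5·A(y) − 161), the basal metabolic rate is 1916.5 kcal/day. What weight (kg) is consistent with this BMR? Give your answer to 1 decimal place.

1916.5 = 10·W + 6.25(194) − 5(37) − 161
10·W = 1916.5 − 866.5 = 1050, so W = 105 kg.

105.0 kg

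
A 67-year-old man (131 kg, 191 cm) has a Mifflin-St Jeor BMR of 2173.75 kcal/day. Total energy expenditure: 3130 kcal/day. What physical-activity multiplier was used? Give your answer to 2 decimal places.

Activity factor = TEE ÷ BMR = 3130 ÷ 2173.75 = 1.44.

1.44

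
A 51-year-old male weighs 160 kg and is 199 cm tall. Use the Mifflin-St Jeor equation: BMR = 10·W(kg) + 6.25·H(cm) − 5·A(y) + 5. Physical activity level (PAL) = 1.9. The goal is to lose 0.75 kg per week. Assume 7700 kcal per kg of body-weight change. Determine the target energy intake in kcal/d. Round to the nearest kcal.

4103 kcal/d

Mifflin-St Jeor (male): BMR = 10(160) + 6.25(199) − 5(51) + 5 = 1600 + 1243.75 − 255 + 5 = 2593.75 kcal/day.
TEE = 2593.75 × 1.9 = 4928.125 kcal/day.
Required daily deficit = 0.75 × 7700 ÷ 7 = 825 kcal/day.
Target intake = 4928.125 − 825 = 4103.125 kcal/day.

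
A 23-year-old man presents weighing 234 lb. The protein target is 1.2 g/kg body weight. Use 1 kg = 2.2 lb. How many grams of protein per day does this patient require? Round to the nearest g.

128 g/day

Weight in kg = 234 ÷ 2.2 = 106.3636 kg.
Protein = 1.2 g/kg × 106.3636 kg = 127.6364 g/day.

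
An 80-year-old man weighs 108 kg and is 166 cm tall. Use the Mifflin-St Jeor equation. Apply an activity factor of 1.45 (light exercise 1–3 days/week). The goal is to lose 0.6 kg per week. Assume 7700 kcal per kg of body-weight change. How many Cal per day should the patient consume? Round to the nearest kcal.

Mifflin-St Jeor (male): BMR = 10(108) + 6.25(166) − 5(80) + 5 = 1080 + 1037.5 − 400 + 5 = 1722.5 kcal/day.
TEE = 1722.5 × 1.45 = 2497.625 kcal/day.
Required daily deficit = 0.6 × 7700 ÷ 7 = 660 kcal/day.
Target intake = 2497.625 − 660 = 1837.625 kcal/day.

1838 Cal per day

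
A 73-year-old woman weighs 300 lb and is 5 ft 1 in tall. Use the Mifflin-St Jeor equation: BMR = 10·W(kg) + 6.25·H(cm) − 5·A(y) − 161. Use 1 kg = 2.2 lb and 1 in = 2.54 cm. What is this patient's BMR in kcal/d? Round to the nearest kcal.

1806 kcal/d

Convert to metric: weight = 300 ÷ 2.2 = 136.3636 kg; height = (5×12 + 1) × 2.54 = 61 × 2.54 = 154.94 cm.
Mifflin-St Jeor (female): BMR = 10(136.3636) + 6.25(154.94) − 5(73) − 161 = 1363.6364 + 968.375 − 365 − 161 = 1806.0114 kcal/day.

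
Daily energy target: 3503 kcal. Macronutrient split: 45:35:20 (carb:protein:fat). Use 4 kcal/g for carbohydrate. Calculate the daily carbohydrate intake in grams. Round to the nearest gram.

Carbohydrate energy = 45% × 3503 = 1576.35 kcal.
At 4 kcal/g: 1576.35 ÷ 4 = 394.0875 g.

394 g/day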